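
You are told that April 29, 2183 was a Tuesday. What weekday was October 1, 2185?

Saturday

April 2183: 30 − 29 = 1 day remains.
Then 29 full months totalling 884 days.
October 1, 2185: 1 day.
Total: 1 + 884 + 1 = 886 days.
886 mod 7 = 4, so 4 days after Tuesday is Saturday.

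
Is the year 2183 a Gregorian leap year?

No

2183 is not a leap year.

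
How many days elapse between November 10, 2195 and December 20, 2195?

November 2195: 30 − 10 = 20 days remain.
December 1–20, 2195: 20 days.
Total: 20 + 20 = 40 days.

40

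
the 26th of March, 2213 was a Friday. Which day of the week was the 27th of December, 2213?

March 2213: 31 − 26 = 5 days remain.
Then April (30), May (31), June (30), July (31), August (31), September (30), October (31), November (30): 30 + 31 + 30 + 31 + 31 + 30 + 31 + 30 = 244 days.
December 1–27, 2213: 27 days.
Total: 5 + 244 + 27 = 276 days.
276 mod 7 = 3, so 3 days after Friday is Monday.

Monday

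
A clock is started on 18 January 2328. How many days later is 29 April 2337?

Day-of-year of January 18, 2328: 18.
Day-of-year of April 29, 2337: 119.
2328 has 366 days, so 366 − 18 = 348 days remain in 2328.
Full years 2329–2336: 6 common + 2 leap = 6×365 + 2×366 = 2922 days.
Total: 348 + 2922 + 119 = 3389 days.

3389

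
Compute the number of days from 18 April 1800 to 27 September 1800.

April 1800: 30 − 18 = 12 days remain.
Then May (31), June (30), July (31), August (31): 31 + 30 + 31 + 31 = 123 days.
September 1–27, 1800: 27 days.
Total: 12 + 123 + 27 = 162 days.

162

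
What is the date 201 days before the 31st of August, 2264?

the 12th of February, 2264

Count 201 days before August 31, 2264:
February 2264: 29 − 12 = 17 days remain (2264 is a leap year, so February has 29 days).
Then March (31), April (30), May (31), June (30), July (31): 31 + 30 + 31 + 30 + 31 = 153 days.
August 1–31, 2264: 31 days.
Total: 17 + 153 + 31 = 201 days.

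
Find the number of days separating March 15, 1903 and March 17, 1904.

368

Day-of-year of March 15, 1903: 74.
Day-of-year of March 17, 1904: 77.
1903 has 365 days, so 365 − 74 = 291 days remain in 1903.
Total: 291 + 77 = 368 days.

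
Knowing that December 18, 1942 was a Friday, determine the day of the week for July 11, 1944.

December 1942: 31 − 18 = 13 days remain.
Then 18 full months totalling 547 days.
July 1–11, 1944: 11 days.
Total: 13 + 547 + 11 = 571 days.
571 mod 7 = 4, so 4 days after Friday is Tuesday.

Tuesday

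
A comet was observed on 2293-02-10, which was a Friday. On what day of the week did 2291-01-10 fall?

Count forward from the earlier date (January 10, 2291) to the later (February 10, 2293):
Day-of-year of January 10, 2291: 10.
Day-of-year of February 10, 2293: 41.
2291 has 365 days, so 365 − 10 = 355 days remain in 2291.
Full years: 2292: 366. Sum = 366.
Total: 355 + 366 + 41 = 762 days.
762 mod 7 = 6, so 6 days before Friday is Saturday.

Saturday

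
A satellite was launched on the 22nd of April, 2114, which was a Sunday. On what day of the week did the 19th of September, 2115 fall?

Day-of-year of April 22, 2114: 112.
Day-of-year of September 19, 2115: 262.
2114 has 365 days, so 365 − 112 = 253 days remain in 2114.
Total: 253 + 262 = 515 days.
515 mod 7 = 4, so 4 days after Sunday is Thursday.

Thursday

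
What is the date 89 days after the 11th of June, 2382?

the 8th of September, 2382

Count 89 days after June 11, 2382:
June 2382: 30 − 11 = 19 days remain.
Then July (31), August (31): 31 + 31 = 62 days.
September 1–8, 2382: 8 days.
Total: 19 + 62 + 8 = 89 days.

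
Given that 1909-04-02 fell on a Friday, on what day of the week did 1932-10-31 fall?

Monday

Day-of-year of April 2, 1909: 92.
Day-of-year of October 31, 1932: 305.
1909 has 365 days, so 365 − 92 = 273 days remain in 1909.
Full years 1910–1931: 17 common + 5 leap = 17×365 + 5×366 = 8035 days.
Total: 273 + 8035 + 305 = 8613 days.
8613 mod 7 = 3, so 3 days after Friday is Monday.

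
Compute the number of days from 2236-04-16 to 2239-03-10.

1058

April 16, 2236 → April 16, 2237: 365 days.
April 16, 2237 → April 16, 2238: 365 days.
April 2238: 30 − 16 = 14 days remain.
Then 10 full months totalling 304 days.
March 1–10, 2239: 10 days.
Residual: 328 days.
Total: 1058 days.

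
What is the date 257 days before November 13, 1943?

March 1, 1943

Count 257 days before November 13, 1943:
March 1943: 31 − 1 = 30 days remain.
Then April (30), May (31), June (30), July (31), August (31), September (30), October (31): 30 + 31 + 30 + 31 + 31 + 30 + 31 = 214 days.
November 1–13, 1943: 13 days.
Total: 30 + 214 + 13 = 257 days.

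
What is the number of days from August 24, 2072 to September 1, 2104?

11695

Day-of-year of August 24, 2072: 237.
Day-of-year of September 1, 2104: 245.
2072 has 366 days, so 366 − 237 = 129 days remain in 2072.
Full years 2073–2103: 25 common + 6 leap = 25×365 + 6×366 = 11321 days.
Total: 129 + 11321 + 245 = 11695 days.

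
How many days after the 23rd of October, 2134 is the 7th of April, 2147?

4549

Day-of-year of October 23, 2134: 296.
Day-of-year of April 7, 2147: 97.
2134 has 365 days, so 365 − 296 = 69 days remain in 2134.
Full years 2135–2146: 9 common + 3 leap = 9×365 + 3×366 = 4383 days.
Total: 69 + 4383 + 97 = 4549 days.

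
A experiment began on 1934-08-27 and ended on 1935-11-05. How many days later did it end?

435

August 1934: 31 − 27 = 4 days remain.
Then 14 full months totalling 426 days.
November 1–5, 1935: 5 days.
Total: 4 + 426 + 5 = 435 days.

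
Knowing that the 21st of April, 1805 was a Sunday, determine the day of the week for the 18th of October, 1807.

April 1805: 30 − 21 = 9 days remain.
Then 29 full months totalling 883 days.
October 1–18, 1807: 18 days.
Total: 9 + 883 + 18 = 910 days.
910 is a multiple of 7, so the 18th of October, 1807 falls on the same weekday: Sunday.

Sunday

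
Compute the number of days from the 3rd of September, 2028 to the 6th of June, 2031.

1006

Day-of-year of September 3, 2028: 247.
Day-of-year of June 6, 2031: 157.
2028 has 366 days, so 366 − 247 = 119 days remain in 2028.
Full years: 2029: 365; 2030: 365. Sum = 730.
Total: 119 + 730 + 157 = 1006 days.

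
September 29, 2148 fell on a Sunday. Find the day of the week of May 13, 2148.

Monday

Count forward from the earlier date (May 13, 2148) to the later (September 29, 2148):
May 2148: 31 − 13 = 18 days remain.
Then June (30), July (31), August (31): 30 + 31 + 31 = 92 days.
September 1–29, 2148: 29 days.
Total: 18 + 92 + 29 = 139 days.
139 mod 7 = 6, so 6 days before Sunday is Monday.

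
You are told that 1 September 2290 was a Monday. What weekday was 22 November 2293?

Wednesday

September 1, 2290 → September 1, 2291: 365 days.
September 1, 2291 → September 1, 2292: 366 days (2292 is a leap year).
September 1, 2292 → September 1, 2293: 365 days.
September 2293: 30 − 1 = 29 days remain.
Then October (31): 31 days.
November 1–22, 2293: 22 days.
Residual: 82 days.
Total: 1178 days.
1178 mod 7 = 2, so 2 days after Monday is Wednesday.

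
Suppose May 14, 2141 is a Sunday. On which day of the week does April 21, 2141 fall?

Count forward from the earlier date (April 21, 2141) to the later (May 14, 2141):
April 2141: 30 − 21 = 9 days remain.
May 1–14, 2141: 14 days.
Total: 9 + 14 = 23 days.
23 mod 7 = 2, so 2 days before Sunday is Friday.

Friday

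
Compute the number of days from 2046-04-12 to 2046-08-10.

120

April 2046: 30 − 12 = 18 days remain.
Then May (31), June (30), July (31): 31 + 30 + 31 = 92 days.
August 1–10, 2046: 10 days.
Total: 18 + 92 + 10 = 120 days.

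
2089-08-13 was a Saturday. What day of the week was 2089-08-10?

Wednesday

Count forward from the earlier date (August 10, 2089) to the later (August 13, 2089):
Within August 2089: 13 − 10 = 3 days.
3 mod 7 = 3, so 3 days before Saturday is Wednesday.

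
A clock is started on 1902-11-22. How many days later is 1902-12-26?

34

November 1902: 30 − 22 = 8 days remain.
December 1–26, 1902: 26 days.
Total: 8 + 26 = 34 days.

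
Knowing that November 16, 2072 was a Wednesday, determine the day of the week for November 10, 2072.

Count forward from the earlier date (November 10, 2072) to the later (November 16, 2072):
Within November 2072: 16 − 10 = 6 days.
6 mod 7 = 6, so 6 days before Wednesday is Thursday.

Thursday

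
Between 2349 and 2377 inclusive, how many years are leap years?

Years divisible by 4 in [2349, 2377]: 2352, 2356, 2360, 2364, 2368, 2372, 2376.
No century exceptions apply. Count: 7.

7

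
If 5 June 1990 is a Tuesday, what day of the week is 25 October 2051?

Day-of-year of June 5, 1990: 156.
Day-of-year of October 25, 2051: 298.
1990 has 365 days, so 365 − 156 = 209 days remain in 1990.
Full years 1991–2050: 45 common + 15 leap = 45×365 + 15×366 = 21915 days.
Total: 209 + 21915 + 298 = 22422 days.
22422 mod 7 = 1, so 1 day after Tuesday is Wednesday.

Wednesday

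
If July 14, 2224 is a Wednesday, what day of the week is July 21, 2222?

Sunday

Count forward from the earlier date (July 21, 2222) to the later (July 14, 2224):
July 2222: 31 − 21 = 10 days remain.
Then 23 full months totalling 700 days.
July 1–14, 2224: 14 days.
Total: 10 + 700 + 14 = 724 days.
724 mod 7 = 3, so 3 days before Wednesday is Sunday.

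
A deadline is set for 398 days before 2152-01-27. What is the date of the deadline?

2150-12-25

Count 398 days before January 27, 2152:
December 25, 2150 → December 25, 2151: 365 days.
December 2151: 31 − 25 = 6 days remain.
January 1–27, 2152: 27 days.
Residual: 33 days.
Total: 398 days.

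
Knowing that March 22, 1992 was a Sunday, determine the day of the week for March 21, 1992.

Count forward from the earlier date (March 21, 1992) to the later (March 22, 1992):
Within March 1992: 22 − 21 = 1 day.
1 mod 7 = 1, so 1 day before Sunday is Saturday.

Saturday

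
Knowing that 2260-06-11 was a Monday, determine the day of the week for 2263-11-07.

June 11, 2260 → June 11, 2261: 365 days.
June 11, 2261 → June 11, 2262: 365 days.
June 11, 2262 → June 11, 2263: 365 days.
June 2263: 30 − 11 = 19 days remain.
Then July (31), August (31), September (30), October (31): 31 + 31 + 30 + 31 = 123 days.
November 1–7, 2263: 7 days.
Residual: 149 days.
Total: 1244 days.
1244 mod 7 = 5, so 5 days after Monday is Saturday.

Saturday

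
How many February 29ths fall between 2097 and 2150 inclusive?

Years divisible by 4: 2100, 2104, …, 2148 — 13 in all.
Of these, 2100 is divisible by 100 but not 400, so not leap.
Leap years: 13 − 1 = 12.

12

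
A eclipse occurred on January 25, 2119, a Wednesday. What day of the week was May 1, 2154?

Day-of-year of January 25, 2119: 25.
Day-of-year of May 1, 2154: 121.
2119 has 365 days, so 365 − 25 = 340 days remain in 2119.
Full years 2120–2153: 25 common + 9 leap = 25×365 + 9×366 = 12419 days.
Total: 340 + 12419 + 121 = 12880 days.
12880 is a multiple of 7, so May 1, 2154 falls on the same weekday: Wednesday.

Wednesday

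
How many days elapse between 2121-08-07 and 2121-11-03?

August 2121: 31 − 7 = 24 days remain.
Then September (30), October (31): 30 + 31 = 61 days.
November 1–3, 2121: 3 days.
Total: 24 + 61 + 3 = 88 days.

88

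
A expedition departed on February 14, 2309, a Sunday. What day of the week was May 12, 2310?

Thursday

February 14, 2309 → February 14, 2310: 365 days.
February 2310: 28 − 14 = 14 days remain (2310 is not a leap year, so February has 28 days).
Then March (31), April (30): 31 + 30 = 61 days.
May 1–12, 2310: 12 days.
Residual: 87 days.
Total: 452 days.
452 mod 7 = 4, so 4 days after Sunday is Thursday.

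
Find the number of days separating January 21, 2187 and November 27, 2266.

From January 21, 2187 to January 21, 2266: 79 years, of which 19 contain a Feb 29 — 60×365 + 19×366 = 28854 days.
(2200 is not a leap year (divisible by 100 but not 400).)
January 2266: 31 − 21 = 10 days remain.
Then 9 full months totalling 273 days.
November 1–27, 2266: 27 days.
Residual: 310 days.
Total: 29164 days.

29164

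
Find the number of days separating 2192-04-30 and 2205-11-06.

4937

Day-of-year of April 30, 2192: 121.
Day-of-year of November 6, 2205: 310.
2192 has 366 days, so 366 − 121 = 245 days remain in 2192.
Full years 2193–2204: 10 common + 2 leap = 10×365 + 2×366 = 4382 days.
Total: 245 + 4382 + 310 = 4937 days.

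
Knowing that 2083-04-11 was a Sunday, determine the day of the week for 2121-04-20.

Sunday

From April 11, 2083 to April 11, 2121: 38 years, of which 9 contain a Feb 29 — 29×365 + 9×366 = 13879 days.
(2100 is not a leap year (divisible by 100 but not 400).)
Within April 2121: 20 − 11 = 9 days.
Total: 13888 days.
13888 is a multiple of 7, so 2121-04-20 falls on the same weekday: Sunday.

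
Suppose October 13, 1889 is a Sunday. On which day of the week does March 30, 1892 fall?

Day-of-year of October 13, 1889: 286.
Day-of-year of March 30, 1892: 90.
1889 has 365 days, so 365 − 286 = 79 days remain in 1889.
Full years: 1890: 365; 1891: 365. Sum = 730.
Total: 79 + 730 + 90 = 899 days.
899 mod 7 = 3, so 3 days after Sunday is Wednesday.

Wednesday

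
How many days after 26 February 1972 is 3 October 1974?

950

February 1972: 29 − 26 = 3 days remain (1972 is a leap year, so February has 29 days).
Then 31 full months totalling 944 days.
October 1–3, 1974: 3 days.
Total: 3 + 944 + 3 = 950 days.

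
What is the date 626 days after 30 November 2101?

18 August 2103

Count 626 days after November 30, 2101:
November 30, 2101 → November 30, 2102: 365 days.
November 2102: 30 − 30 = 0 days remain.
Then December (31), January (31), February 2103 (28), March (31), April (30), May (31), June (30), July (31): 31 + 31 + 28 + 31 + 30 + 31 + 30 + 31 = 243 days.
August 1–18, 2103: 18 days.
Residual: 261 days.
Total: 626 days.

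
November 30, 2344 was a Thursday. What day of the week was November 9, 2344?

Count forward from the earlier date (November 9, 2344) to the later (November 30, 2344):
Within November 2344: 30 − 9 = 21 days.
21 is a multiple of 7, so November 9, 2344 falls on the same weekday: Thursday.

Thursday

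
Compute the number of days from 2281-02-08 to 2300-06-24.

7075

From February 8, 2281 to February 8, 2300: 19 years, of which 4 contain a Feb 29 — 15×365 + 4×366 = 6939 days.
February 2300: 28 − 8 = 20 days remain (2300 is not a leap year (divisible by 100 but not 400), so February has 28 days).
Then March (31), April (30), May (31): 31 + 30 + 31 = 92 days.
June 1–24, 2300: 24 days.
Residual: 136 days.
Total: 7075 days.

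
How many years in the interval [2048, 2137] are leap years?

Years divisible by 4: 2048, 2052, …, 2136 — 23 in all.
Of these, 2100 is divisible by 100 but not 400, so not leap.
Leap years: 23 − 1 = 22.

22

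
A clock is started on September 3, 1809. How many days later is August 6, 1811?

Day-of-year of September 3, 1809: 246.
Day-of-year of August 6, 1811: 218.
1809 has 365 days, so 365 − 246 = 119 days remain in 1809.
Full years: 1810: 365. Sum = 365.
Total: 119 + 365 + 218 = 702 days.

702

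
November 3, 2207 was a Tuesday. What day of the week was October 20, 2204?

Count forward from the earlier date (October 20, 2204) to the later (November 3, 2207):
Day-of-year of October 20, 2204: 294.
Day-of-year of November 3, 2207: 307.
2204 has 366 days, so 366 − 294 = 72 days remain in 2204.
Full years: 2205: 365; 2206: 365. Sum = 730.
Total: 72 + 730 + 307 = 1109 days.
1109 mod 7 = 3, so 3 days before Tuesday is Saturday.

Saturday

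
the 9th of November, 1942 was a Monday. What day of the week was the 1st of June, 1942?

Count forward from the earlier date (June 1, 1942) to the later (November 9, 1942):
June 1942: 30 − 1 = 29 days remain.
Then July (31), August (31), September (30), October (31): 31 + 31 + 30 + 31 = 123 days.
November 1–9, 1942: 9 days.
Total: 29 + 123 + 9 = 161 days.
161 is a multiple of 7, so the 1st of June, 1942 falls on the same weekday: Monday.

Monday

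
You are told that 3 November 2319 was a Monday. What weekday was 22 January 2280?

Count forward from the earlier date (January 22, 2280) to the later (November 3, 2319):
Day-of-year of January 22, 2280: 22.
Day-of-year of November 3, 2319: 307.
2280 has 366 days, so 366 − 22 = 344 days remain in 2280.
Full years 2281–2318: 30 common + 8 leap = 30×365 + 8×366 = 13878 days.
Total: 344 + 13878 + 307 = 14529 days.
14529 mod 7 = 4, so 4 days before Monday is Thursday.

Thursday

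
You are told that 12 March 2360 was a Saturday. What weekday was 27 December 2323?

Thursday

Count forward from the earlier date (December 27, 2323) to the later (March 12, 2360):
From December 27, 2323 to December 27, 2359: 36 years, of which 9 contain a Feb 29 — 27×365 + 9×366 = 13149 days.
December 2359: 31 − 27 = 4 days remain.
Then January (31), February 2360 (29): 31 + 29 = 60 days.
March 1–12, 2360: 12 days.
Residual: 76 days.
Total: 13225 days.
13225 mod 7 = 2, so 2 days before Saturday is Thursday.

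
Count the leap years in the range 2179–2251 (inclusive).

17

Years divisible by 4: 2180, 2184, …, 2248 — 18 in all.
Of these, 2200 is divisible by 100 but not 400, so not leap.
Leap years: 18 − 1 = 17.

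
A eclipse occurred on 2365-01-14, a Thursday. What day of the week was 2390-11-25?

Sunday

From January 14, 2365 to January 14, 2390: 25 years, of which 6 contain a Feb 29 — 19×365 + 6×366 = 9131 days.
January 2390: 31 − 14 = 17 days remain.
Then 9 full months totalling 273 days.
November 1–25, 2390: 25 days.
Residual: 315 days.
Total: 9446 days.
9446 mod 7 = 3, so 3 days after Thursday is Sunday.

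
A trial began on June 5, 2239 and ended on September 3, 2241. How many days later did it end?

June 5, 2239 → June 5, 2240: 366 days (2240 is a leap year).
June 5, 2240 → June 5, 2241: 365 days.
June 2241: 30 − 5 = 25 days remain.
Then July (31), August (31): 31 + 31 = 62 days.
September 1–3, 2241: 3 days.
Residual: 90 days.
Total: 821 days.

821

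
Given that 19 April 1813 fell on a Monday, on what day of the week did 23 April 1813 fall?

Within April 1813: 23 − 19 = 4 days.
4 mod 7 = 4, so 4 days after Monday is Friday.

Friday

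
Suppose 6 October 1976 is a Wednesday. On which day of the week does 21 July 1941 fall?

Monday

Count forward from the earlier date (July 21, 1941) to the later (October 6, 1976):
From July 21, 1941 to July 21, 1976: 35 years, of which 9 contain a Feb 29 — 26×365 + 9×366 = 12784 days.
July 1976: 31 − 21 = 10 days remain.
Then August (31), September (30): 31 + 30 = 61 days.
October 1–6, 1976: 6 days.
Residual: 77 days.
Total: 12861 days.
12861 mod 7 = 2, so 2 days before Wednesday is Monday.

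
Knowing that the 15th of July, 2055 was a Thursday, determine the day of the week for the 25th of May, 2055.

Count forward from the earlier date (May 25, 2055) to the later (July 15, 2055):
May 2055: 31 − 25 = 6 days remain.
Then June (30): 30 days.
July 1–15, 2055: 15 days.
Total: 6 + 30 + 15 = 51 days.
51 mod 7 = 2, so 2 days before Thursday is Tuesday.

Tuesday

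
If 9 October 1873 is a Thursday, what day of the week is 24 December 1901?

Day-of-year of October 9, 1873: 282.
Day-of-year of December 24, 1901: 358.
1873 has 365 days, so 365 − 282 = 83 days remain in 1873.
Full years 1874–1900: 21 common + 6 leap = 21×365 + 6×366 = 9861 days.
Total: 83 + 9861 + 358 = 10302 days.
10302 mod 7 = 5, so 5 days after Thursday is Tuesday.

Tuesday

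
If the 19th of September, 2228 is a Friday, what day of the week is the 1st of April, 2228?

Tuesday

Count forward from the earlier date (April 1, 2228) to the later (September 19, 2228):
April 2228: 30 − 1 = 29 days remain.
Then May (31), June (30), July (31), August (31): 31 + 30 + 31 + 31 = 123 days.
September 1–19, 2228: 19 days.
Total: 29 + 123 + 19 = 171 days.
171 mod 7 = 3, so 3 days before Friday is Tuesday.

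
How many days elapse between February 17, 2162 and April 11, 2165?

1149

Day-of-year of February 17, 2162: 48.
Day-of-year of April 11, 2165: 101.
2162 has 365 days, so 365 − 48 = 317 days remain in 2162.
Full years: 2163: 365; 2164: 366. Sum = 731.
Total: 317 + 731 + 101 = 1149 days.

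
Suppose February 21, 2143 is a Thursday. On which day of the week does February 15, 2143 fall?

Count forward from the earlier date (February 15, 2143) to the later (February 21, 2143):
Within February 2143: 21 − 15 = 6 days.
6 mod 7 = 6, so 6 days before Thursday is Friday.

Friday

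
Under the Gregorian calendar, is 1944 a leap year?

Yes

1944 is a leap year.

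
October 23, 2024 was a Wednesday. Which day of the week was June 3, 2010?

Count forward from the earlier date (June 3, 2010) to the later (October 23, 2024):
From June 3, 2010 to June 3, 2024: 14 years, of which 4 contain a Feb 29 — 10×365 + 4×366 = 5114 days.
June 2024: 30 − 3 = 27 days remain.
Then July (31), August (31), September (30): 31 + 31 + 30 = 92 days.
October 1–23, 2024: 23 days.
Residual: 142 days.
Total: 5256 days.
5256 mod 7 = 6, so 6 days before Wednesday is Thursday.

Thursday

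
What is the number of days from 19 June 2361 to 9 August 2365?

1512

Day-of-year of June 19, 2361: 170.
Day-of-year of August 9, 2365: 221.
2361 has 365 days, so 365 − 170 = 195 days remain in 2361.
Full years: 2362: 365; 2363: 365; 2364: 366. Sum = 1096.
Total: 195 + 1096 + 221 = 1512 days.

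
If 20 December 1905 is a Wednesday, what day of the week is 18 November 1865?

Saturday

Count forward from the earlier date (November 18, 1865) to the later (December 20, 1905):
Day-of-year of November 18, 1865: 322.
Day-of-year of December 20, 1905: 354.
1865 has 365 days, so 365 − 322 = 43 days remain in 1865.
Full years 1866–1904: 30 common + 9 leap = 30×365 + 9×366 = 14244 days.
Total: 43 + 14244 + 354 = 14641 days.
14641 mod 7 = 4, so 4 days before Wednesday is Saturday.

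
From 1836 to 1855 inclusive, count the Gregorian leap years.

5

Years divisible by 4 in [1836, 1855]: 1836, 1840, 1844, 1848, 1852.
No century exceptions apply. Count: 5.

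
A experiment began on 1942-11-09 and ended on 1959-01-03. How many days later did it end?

From November 9, 1942 to November 9, 1958: 16 years, of which 4 contain a Feb 29 — 12×365 + 4×366 = 5844 days.
November 1958: 30 − 9 = 21 days remain.
Then December (31): 31 days.
January 1–3, 1959: 3 days.
Residual: 55 days.
Total: 5899 days.

5899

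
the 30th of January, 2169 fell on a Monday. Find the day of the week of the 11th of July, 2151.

Count forward from the earlier date (July 11, 2151) to the later (January 30, 2169):
From July 11, 2151 to July 11, 2168: 17 years, of which 5 contain a Feb 29 — 12×365 + 5×366 = 6210 days.
July 2168: 31 − 11 = 20 days remain.
Then August (31), September (30), October (31), November (30), December (31): 31 + 30 + 31 + 30 + 31 = 153 days.
January 1–30, 2169: 30 days.
Residual: 203 days.
Total: 6413 days.
6413 mod 7 = 1, so 1 day before Monday is Sunday.

Sunday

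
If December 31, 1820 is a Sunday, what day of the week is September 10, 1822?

December 1820: 31 − 31 = 0 days remain.
Then 20 full months totalling 608 days.
September 1–10, 1822: 10 days.
Total: 0 + 608 + 10 = 618 days.
618 mod 7 = 2, so 2 days after Sunday is Tuesday.

Tuesday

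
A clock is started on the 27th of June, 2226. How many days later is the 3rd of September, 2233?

From June 27, 2226 to June 27, 2233: 7 years, of which 2 contain a Feb 29 — 5×365 + 2×366 = 2557 days.
June 2233: 30 − 27 = 3 days remain.
Then July (31), August (31): 31 + 31 = 62 days.
September 1–3, 2233: 3 days.
Residual: 68 days.
Total: 2625 days.

2625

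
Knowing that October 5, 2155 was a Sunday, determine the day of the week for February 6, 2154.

Wednesday

Count forward from the earlier date (February 6, 2154) to the later (October 5, 2155):
Day-of-year of February 6, 2154: 37.
Day-of-year of October 5, 2155: 278.
2154 has 365 days, so 365 − 37 = 328 days remain in 2154.
Total: 328 + 278 = 606 days.
606 mod 7 = 4, so 4 days before Sunday is Wednesday.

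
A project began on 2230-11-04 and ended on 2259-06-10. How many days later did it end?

10445

From November 4, 2230 to November 4, 2258: 28 years, of which 7 contain a Feb 29 — 21×365 + 7×366 = 10227 days.
November 2258: 30 − 4 = 26 days remain.
Then December (31), January (31), February 2259 (28), March (31), April (30), May (31): 31 + 31 + 28 + 31 + 30 + 31 = 182 days.
June 1–10, 2259: 10 days.
Residual: 218 days.
Total: 10445 days.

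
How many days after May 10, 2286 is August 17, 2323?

From May 10, 2286 to May 10, 2323: 37 years, of which 8 contain a Feb 29 — 29×365 + 8×366 = 13513 days.
(2300 is not a leap year (divisible by 100 but not 400).)
May 2323: 31 − 10 = 21 days remain.
Then June (30), July (31): 30 + 31 = 61 days.
August 1–17, 2323: 17 days.
Residual: 99 days.
Total: 13612 days.

13612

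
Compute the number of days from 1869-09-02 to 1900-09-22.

Day-of-year of September 2, 1869: 245.
Day-of-year of September 22, 1900: 265.
1869 has 365 days, so 365 − 245 = 120 days remain in 1869.
Full years 1870–1899: 23 common + 7 leap = 23×365 + 7×366 = 10957 days.
Total: 120 + 10957 + 265 = 11342 days.

11342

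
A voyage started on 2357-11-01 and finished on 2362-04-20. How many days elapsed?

November 1, 2357 → November 1, 2358: 365 days.
November 1, 2358 → November 1, 2359: 365 days.
November 1, 2359 → November 1, 2360: 366 days (2360 is a leap year).
November 1, 2360 → November 1, 2361: 365 days.
November 2361: 30 − 1 = 29 days remain.
Then December (31), January (31), February 2362 (28), March (31): 31 + 31 + 28 + 31 = 121 days.
April 1–20, 2362: 20 days.
Residual: 170 days.
Total: 1631 days.

1631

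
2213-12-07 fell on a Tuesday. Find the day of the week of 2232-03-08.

Thursday

Day-of-year of December 7, 2213: 341.
Day-of-year of March 8, 2232: 68.
2213 has 365 days, so 365 − 341 = 24 days remain in 2213.
Full years 2214–2231: 14 common + 4 leap = 14×365 + 4×366 = 6574 days.
Total: 24 + 6574 + 68 = 6666 days.
6666 mod 7 = 2, so 2 days after Tuesday is Thursday.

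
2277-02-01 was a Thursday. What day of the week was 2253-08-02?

Tuesday

Count forward from the earlier date (August 2, 2253) to the later (February 1, 2277):
From August 2, 2253 to August 2, 2276: 23 years, of which 6 contain a Feb 29 — 17×365 + 6×366 = 8401 days.
August 2276: 31 − 2 = 29 days remain.
Then September (30), October (31), November (30), December (31), January (31): 30 + 31 + 30 + 31 + 31 = 153 days.
February 1, 2277: 1 day (2277 is not a leap year).
Residual: 183 days.
Total: 8584 days.
8584 mod 7 = 2, so 2 days before Thursday is Tuesday.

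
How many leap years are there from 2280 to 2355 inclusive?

Years divisible by 4: 2280, 2284, …, 2352 — 19 in all.
Of these, 2300 is divisible by 100 but not 400, so not leap.
Leap years: 19 − 1 = 18.

18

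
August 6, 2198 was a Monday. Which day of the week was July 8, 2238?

From August 6, 2198 to August 6, 2237: 39 years, of which 9 contain a Feb 29 — 30×365 + 9×366 = 14244 days.
(2200 is not a leap year (divisible by 100 but not 400).)
August 2237: 31 − 6 = 25 days remain.
Then 10 full months totalling 303 days.
July 1–8, 2238: 8 days.
Residual: 336 days.
Total: 14580 days.
14580 mod 7 = 6, so 6 days after Monday is Sunday.

Sunday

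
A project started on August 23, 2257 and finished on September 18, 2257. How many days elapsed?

26

August 2257: 31 − 23 = 8 days remain.
September 1–18, 2257: 18 days.
Total: 8 + 18 = 26 days.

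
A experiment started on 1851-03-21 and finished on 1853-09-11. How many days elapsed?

March 21, 1851 → March 21, 1852: 366 days (1852 is a leap year).
March 21, 1852 → March 21, 1853: 365 days.
March 1853: 31 − 21 = 10 days remain.
Then April (30), May (31), June (30), July (31), August (31): 30 + 31 + 30 + 31 + 31 = 153 days.
September 1–11, 1853: 11 days.
Residual: 174 days.
Total: 905 days.

905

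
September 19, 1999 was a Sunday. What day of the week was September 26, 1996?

Count forward from the earlier date (September 26, 1996) to the later (September 19, 1999):
September 26, 1996 → September 26, 1997: 365 days.
September 26, 1997 → September 26, 1998: 365 days.
September 1998: 30 − 26 = 4 days remain.
Then 11 full months totalling 335 days.
September 1–19, 1999: 19 days.
Residual: 358 days.
Total: 1088 days.
1088 mod 7 = 3, so 3 days before Sunday is Thursday.

Thursday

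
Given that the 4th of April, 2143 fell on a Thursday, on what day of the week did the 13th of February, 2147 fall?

Day-of-year of April 4, 2143: 94.
Day-of-year of February 13, 2147: 44.
2143 has 365 days, so 365 − 94 = 271 days remain in 2143.
Full years: 2144: 366; 2145: 365; 2146: 365. Sum = 1096.
Total: 271 + 1096 + 44 = 1411 days.
1411 mod 7 = 4, so 4 days after Thursday is Monday.

Monday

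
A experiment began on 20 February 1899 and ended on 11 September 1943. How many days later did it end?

16273

Day-of-year of February 20, 1899: 51.
Day-of-year of September 11, 1943: 254.
1899 has 365 days, so 365 − 51 = 314 days remain in 1899.
Full years 1900–1942: 33 common + 10 leap = 33×365 + 10×366 = 15705 days.
Total: 314 + 15705 + 254 = 16273 days.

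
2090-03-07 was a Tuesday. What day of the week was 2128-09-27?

Monday

Day-of-year of March 7, 2090: 66.
Day-of-year of September 27, 2128: 271.
2090 has 365 days, so 365 − 66 = 299 days remain in 2090.
Full years 2091–2127: 29 common + 8 leap = 29×365 + 8×366 = 13513 days.
Total: 299 + 13513 + 271 = 14083 days.
14083 mod 7 = 6, so 6 days after Tuesday is Monday.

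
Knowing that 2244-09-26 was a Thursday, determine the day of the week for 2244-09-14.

Saturday

Count forward from the earlier date (September 14, 2244) to the later (September 26, 2244):
Within September 2244: 26 − 14 = 12 days.
12 mod 7 = 5, so 5 days before Thursday is Saturday.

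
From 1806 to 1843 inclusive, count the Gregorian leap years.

9

Years divisible by 4 in [1806, 1843]: 1808, 1812, 1816, 1820, 1824, 1828, 1832, 1836, 1840.
No century exceptions apply. Count: 9.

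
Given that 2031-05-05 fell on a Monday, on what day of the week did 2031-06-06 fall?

May 2031: 31 − 5 = 26 days remain.
June 1–6, 2031: 6 days.
Total: 26 + 6 = 32 days.
32 mod 7 = 4, so 4 days after Monday is Friday.

Friday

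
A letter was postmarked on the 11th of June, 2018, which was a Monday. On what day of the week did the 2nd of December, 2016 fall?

Count forward from the earlier date (December 2, 2016) to the later (June 11, 2018):
December 2016: 31 − 2 = 29 days remain.
Then 17 full months totalling 516 days.
June 1–11, 2018: 11 days.
Total: 29 + 516 + 11 = 556 days.
556 mod 7 = 3, so 3 days before Monday is Friday.

Friday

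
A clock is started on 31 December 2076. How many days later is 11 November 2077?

Day-of-year of December 31, 2076: 366.
Day-of-year of November 11, 2077: 315.
2076 has 366 days, so 366 − 366 = 0 days remain in 2076.
Total: 0 + 315 = 315 days.

315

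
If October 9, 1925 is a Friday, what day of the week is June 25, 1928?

Day-of-year of October 9, 1925: 282.
Day-of-year of June 25, 1928: 177.
1925 has 365 days, so 365 − 282 = 83 days remain in 1925.
Full years: 1926: 365; 1927: 365. Sum = 730.
Total: 83 + 730 + 177 = 990 days.
990 mod 7 = 3, so 3 days after Friday is Monday.

Monday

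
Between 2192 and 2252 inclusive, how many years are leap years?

15

Years divisible by 4: 2192, 2196, …, 2252 — 16 in all.
Of these, 2200 is divisible by 100 but not 400, so not leap.
Leap years: 16 − 1 = 15.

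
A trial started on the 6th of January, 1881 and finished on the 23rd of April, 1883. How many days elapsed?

837

January 6, 1881 → January 6, 1882: 365 days.
January 6, 1882 → January 6, 1883: 365 days.
January 1883: 31 − 6 = 25 days remain.
Then February 1883 (28), March (31): 28 + 31 = 59 days.
April 1–23, 1883: 23 days.
Residual: 107 days.
Total: 837 days.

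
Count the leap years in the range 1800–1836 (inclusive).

9

Years divisible by 4 in [1800, 1836]: 1800, 1804, 1808, 1812, 1816, 1820, 1824, 1828, 1832, 1836.
Of these, 1800 is divisible by 100 but not 400, so not leap.
Leap years: 10 − 1 = 9.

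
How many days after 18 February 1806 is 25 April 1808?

February 1806: 28 − 18 = 10 days remain (1806 is not a leap year, so February has 28 days).
Then 25 full months totalling 762 days.
April 1–25, 1808: 25 days.
Total: 10 + 762 + 25 = 797 days.

797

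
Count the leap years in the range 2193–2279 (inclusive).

20

Years divisible by 4: 2196, 2200, …, 2276 — 21 in all.
Of these, 2200 is divisible by 100 but not 400, so not leap.
Leap years: 21 − 1 = 20.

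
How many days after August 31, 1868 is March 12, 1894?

9324

Day-of-year of August 31, 1868: 244.
Day-of-year of March 12, 1894: 71.
1868 has 366 days, so 366 − 244 = 122 days remain in 1868.
Full years 1869–1893: 19 common + 6 leap = 19×365 + 6×366 = 9131 days.
Total: 122 + 9131 + 71 = 9324 days.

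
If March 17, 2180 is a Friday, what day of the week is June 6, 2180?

Tuesday

March 2180: 31 − 17 = 14 days remain.
Then April (30), May (31): 30 + 31 = 61 days.
June 1–6, 2180: 6 days.
Total: 14 + 61 + 6 = 81 days.
81 mod 7 = 4, so 4 days after Friday is Tuesday.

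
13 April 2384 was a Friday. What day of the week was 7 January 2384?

Saturday

Count forward from the earlier date (January 7, 2384) to the later (April 13, 2384):
January 2384: 31 − 7 = 24 days remain.
Then February 2384 (29), March (31): 29 + 31 = 60 days.
April 1–13, 2384: 13 days.
Total: 24 + 60 + 13 = 97 days.
97 mod 7 = 6, so 6 days before Friday is Saturday.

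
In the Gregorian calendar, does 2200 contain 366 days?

2200 is not a leap year (divisible by 100 but not 400).

No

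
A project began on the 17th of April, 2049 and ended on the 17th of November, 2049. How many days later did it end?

214

April 2049: 30 − 17 = 13 days remain.
Then May (31), June (30), July (31), August (31), September (30), October (31): 31 + 30 + 31 + 31 + 30 + 31 = 184 days.
November 1–17, 2049: 17 days.
Total: 13 + 184 + 17 = 214 days.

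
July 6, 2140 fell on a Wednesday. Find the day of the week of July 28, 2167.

Tuesday

Day-of-year of July 6, 2140: 188.
Day-of-year of July 28, 2167: 209.
2140 has 366 days, so 366 − 188 = 178 days remain in 2140.
Full years 2141–2166: 20 common + 6 leap = 20×365 + 6×366 = 9496 days.
Total: 178 + 9496 + 209 = 9883 days.
9883 mod 7 = 6, so 6 days after Wednesday is Tuesday.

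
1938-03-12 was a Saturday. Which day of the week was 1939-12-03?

Sunday

March 12, 1938 → March 12, 1939: 365 days.
March 1939: 31 − 12 = 19 days remain.
Then April (30), May (31), June (30), July (31), August (31), September (30), October (31), November (30): 30 + 31 + 30 + 31 + 31 + 30 + 31 + 30 = 244 days.
December 1–3, 1939: 3 days.
Residual: 266 days.
Total: 631 days.
631 mod 7 = 1, so 1 day after Saturday is Sunday.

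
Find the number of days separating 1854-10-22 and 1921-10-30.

24479

From October 22, 1854 to October 22, 1921: 67 years, of which 16 contain a Feb 29 — 51×365 + 16×366 = 24471 days.
(1900 is not a leap year (divisible by 100 but not 400).)
Within October 1921: 30 − 22 = 8 days.
Total: 24479 days.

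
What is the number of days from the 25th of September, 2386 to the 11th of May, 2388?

594

Day-of-year of September 25, 2386: 268.
Day-of-year of May 11, 2388: 132.
2386 has 365 days, so 365 − 268 = 97 days remain in 2386.
Full years: 2387: 365. Sum = 365.
Total: 97 + 365 + 132 = 594 days.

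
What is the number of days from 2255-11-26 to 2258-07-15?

962

Day-of-year of November 26, 2255: 330.
Day-of-year of July 15, 2258: 196.
2255 has 365 days, so 365 − 330 = 35 days remain in 2255.
Full years: 2256: 366; 2257: 365. Sum = 731.
Total: 35 + 731 + 196 = 962 days.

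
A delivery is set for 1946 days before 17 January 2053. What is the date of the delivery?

20 September 2047

Count 1946 days before January 17, 2053:
September 20, 2047 → September 20, 2048: 366 days (2048 is a leap year).
September 20, 2048 → September 20, 2049: 365 days.
September 20, 2049 → September 20, 2050: 365 days.
September 20, 2050 → September 20, 2051: 365 days.
September 20, 2051 → September 20, 2052: 366 days (2052 is a leap year).
September 2052: 30 − 20 = 10 days remain.
Then October (31), November (30), December (31): 31 + 30 + 31 = 92 days.
January 1–17, 2053: 17 days.
Residual: 119 days.
Total: 1946 days.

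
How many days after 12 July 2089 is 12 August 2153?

Day-of-year of July 12, 2089: 193.
Day-of-year of August 12, 2153: 224.
2089 has 365 days, so 365 − 193 = 172 days remain in 2089.
Full years 2090–2152: 48 common + 15 leap = 48×365 + 15×366 = 23010 days.
Total: 172 + 23010 + 224 = 23406 days.

23406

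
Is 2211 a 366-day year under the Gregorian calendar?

2211 is not a leap year.

No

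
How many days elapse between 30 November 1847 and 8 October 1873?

Day-of-year of November 30, 1847: 334.
Day-of-year of October 8, 1873: 281.
1847 has 365 days, so 365 − 334 = 31 days remain in 1847.
Full years 1848–1872: 18 common + 7 leap = 18×365 + 7×366 = 9132 days.
Total: 31 + 9132 + 281 = 9444 days.

9444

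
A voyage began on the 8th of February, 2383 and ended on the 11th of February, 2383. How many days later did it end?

Within February 2383: 11 − 8 = 3 days.

3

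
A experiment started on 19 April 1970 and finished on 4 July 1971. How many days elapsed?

April 1970: 30 − 19 = 11 days remain.
Then 14 full months totalling 426 days.
July 1–4, 1971: 4 days.
Total: 11 + 426 + 4 = 441 days.

441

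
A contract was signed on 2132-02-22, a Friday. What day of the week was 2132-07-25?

Friday

February 2132: 29 − 22 = 7 days remain (2132 is a leap year, so February has 29 days).
Then March (31), April (30), May (31), June (30): 31 + 30 + 31 + 30 = 122 days.
July 1–25, 2132: 25 days.
Total: 7 + 122 + 25 = 154 days.
154 is a multiple of 7, so 2132-07-25 falls on the same weekday: Friday.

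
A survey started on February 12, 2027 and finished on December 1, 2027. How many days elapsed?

February 2027: 28 − 12 = 16 days remain (2027 is not a leap year, so February has 28 days).
Then 9 full months totalling 275 days.
December 1, 2027: 1 day.
Total: 16 + 275 + 1 = 292 days.

292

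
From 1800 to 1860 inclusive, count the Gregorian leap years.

Years divisible by 4: 1800, 1804, …, 1860 — 16 in all.
Of these, 1800 is divisible by 100 but not 400, so not leap.
Leap years: 16 − 1 = 15.

15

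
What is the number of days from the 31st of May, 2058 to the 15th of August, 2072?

5190

Day-of-year of May 31, 2058: 151.
Day-of-year of August 15, 2072: 228.
2058 has 365 days, so 365 − 151 = 214 days remain in 2058.
Full years 2059–2071: 10 common + 3 leap = 10×365 + 3×366 = 4748 days.
Total: 214 + 4748 + 228 = 5190 days.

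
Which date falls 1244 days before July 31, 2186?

March 5, 2183

Count 1244 days before July 31, 2186:
Day-of-year of March 5, 2183: 64.
Day-of-year of July 31, 2186: 212.
2183 has 365 days, so 365 − 64 = 301 days remain in 2183.
Full years: 2184: 366; 2185: 365. Sum = 731.
Total: 301 + 731 + 212 = 1244 days.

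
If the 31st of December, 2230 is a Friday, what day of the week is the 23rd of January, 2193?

Count forward from the earlier date (January 23, 2193) to the later (December 31, 2230):
From January 23, 2193 to January 23, 2230: 37 years, of which 8 contain a Feb 29 — 29×365 + 8×366 = 13513 days.
(2200 is not a leap year (divisible by 100 but not 400).)
January 2230: 31 − 23 = 8 days remain.
Then 10 full months totalling 303 days.
December 1–31, 2230: 31 days.
Residual: 342 days.
Total: 13855 days.
13855 mod 7 = 2, so 2 days before Friday is Wednesday.

Wednesday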